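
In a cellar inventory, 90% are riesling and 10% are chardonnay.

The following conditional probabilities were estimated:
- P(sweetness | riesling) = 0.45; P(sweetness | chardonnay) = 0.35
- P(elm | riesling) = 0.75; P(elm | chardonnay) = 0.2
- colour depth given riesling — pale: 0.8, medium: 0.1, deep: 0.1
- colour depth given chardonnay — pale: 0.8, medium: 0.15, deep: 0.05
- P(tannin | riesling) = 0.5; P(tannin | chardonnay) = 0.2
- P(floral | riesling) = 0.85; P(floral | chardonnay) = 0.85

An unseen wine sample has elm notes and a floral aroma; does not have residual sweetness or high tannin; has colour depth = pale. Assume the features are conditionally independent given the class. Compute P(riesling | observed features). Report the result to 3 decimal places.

0.947

riesling: 0.9 × (1−0.45) × 0.75 × 0.8 × (1−0.5) × 0.85 = 0.126225
chardonnay: 0.1 × (1−0.35) × 0.2 × 0.8 × (1−0.2) × 0.85 = 0.007072
P(riesling | x) = 0.126225 / 0.133297 ≈ 0.947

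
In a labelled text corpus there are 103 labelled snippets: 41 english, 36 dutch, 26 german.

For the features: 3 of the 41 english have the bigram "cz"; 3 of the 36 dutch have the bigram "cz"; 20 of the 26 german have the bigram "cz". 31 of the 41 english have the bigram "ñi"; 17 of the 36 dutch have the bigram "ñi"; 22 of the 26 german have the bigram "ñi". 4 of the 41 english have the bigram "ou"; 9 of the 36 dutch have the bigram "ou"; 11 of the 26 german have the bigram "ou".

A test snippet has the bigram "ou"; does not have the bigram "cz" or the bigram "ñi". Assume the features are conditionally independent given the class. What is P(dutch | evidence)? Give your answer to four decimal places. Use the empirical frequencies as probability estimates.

0.7708

english: (41/103) × (38/41) × (10/41) × (4/41) ≈ 0.00877887
dutch: (36/103) × (33/36) × (19/36) × (9/36) ≈ 0.0422735
german: (26/103) × (6/26) × (4/26) × (11/26) ≈ 0.00379158
P(dutch | x) = 0.0422735 / 0.05484395 ≈ 0.7708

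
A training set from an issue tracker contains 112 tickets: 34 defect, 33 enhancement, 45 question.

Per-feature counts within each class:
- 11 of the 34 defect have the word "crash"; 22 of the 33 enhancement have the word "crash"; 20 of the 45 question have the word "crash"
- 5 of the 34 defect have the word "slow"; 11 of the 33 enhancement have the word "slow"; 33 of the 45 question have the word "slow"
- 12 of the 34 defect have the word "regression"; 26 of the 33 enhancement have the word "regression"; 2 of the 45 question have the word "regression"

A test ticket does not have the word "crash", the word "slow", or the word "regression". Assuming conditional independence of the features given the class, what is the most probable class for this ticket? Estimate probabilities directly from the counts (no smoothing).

defect: (34/112) × (23/34) × (29/34) × (22/34) ≈ 0.113337
enhancement: (33/112) × (11/33) × (22/33) × (7/33) ≈ 0.0138889
question: (45/112) × (25/45) × (12/45) × (43/45) ≈ 0.0568783
Highest score → defect.

defect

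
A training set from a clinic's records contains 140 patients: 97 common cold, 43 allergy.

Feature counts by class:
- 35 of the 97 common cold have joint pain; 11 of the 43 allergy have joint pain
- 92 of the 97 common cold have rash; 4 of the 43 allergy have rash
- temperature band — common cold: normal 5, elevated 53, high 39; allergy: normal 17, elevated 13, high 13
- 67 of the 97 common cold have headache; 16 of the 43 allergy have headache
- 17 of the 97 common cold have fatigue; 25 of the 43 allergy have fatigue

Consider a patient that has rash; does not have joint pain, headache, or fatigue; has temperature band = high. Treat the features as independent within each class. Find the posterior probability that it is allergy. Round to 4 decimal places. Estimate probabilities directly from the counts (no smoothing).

common cold: (97/140) × (62/97) × (92/97) × (39/97) × (30/97) × (80/97) ≈ 0.0430765
allergy: (43/140) × (32/43) × (4/43) × (13/43) × (27/43) × (18/43) ≈ 0.00168961
P(allergy | x) = 0.00168961 / 0.04476611 ≈ 0.0377

0.0377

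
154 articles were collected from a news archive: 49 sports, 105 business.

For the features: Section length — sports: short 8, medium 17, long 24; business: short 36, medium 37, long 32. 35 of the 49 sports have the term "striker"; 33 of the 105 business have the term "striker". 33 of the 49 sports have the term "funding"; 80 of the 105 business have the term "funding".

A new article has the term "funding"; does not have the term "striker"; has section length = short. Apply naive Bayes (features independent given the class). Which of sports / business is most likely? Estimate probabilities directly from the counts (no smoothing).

sports: (49/154) × (8/49) × (14/49) × (33/49) ≈ 0.00999584
business: (105/154) × (36/105) × (72/105) × (80/105) ≈ 0.122131
Highest score → business.

business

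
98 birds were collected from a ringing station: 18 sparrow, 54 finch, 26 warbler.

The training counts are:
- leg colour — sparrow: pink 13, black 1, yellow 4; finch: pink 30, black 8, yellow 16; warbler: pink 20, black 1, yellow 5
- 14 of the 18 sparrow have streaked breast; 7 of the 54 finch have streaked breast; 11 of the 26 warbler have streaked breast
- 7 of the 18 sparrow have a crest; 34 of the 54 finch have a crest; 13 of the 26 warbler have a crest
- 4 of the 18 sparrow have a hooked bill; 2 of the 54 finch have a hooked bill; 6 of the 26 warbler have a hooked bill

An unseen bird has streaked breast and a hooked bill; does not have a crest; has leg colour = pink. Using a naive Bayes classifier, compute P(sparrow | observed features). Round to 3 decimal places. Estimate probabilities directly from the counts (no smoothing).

sparrow: (18/98) × (13/18) × (14/18) × (11/18) × (4/18) ≈ 0.0140114
finch: (54/98) × (30/54) × (7/54) × (20/54) × (2/54) ≈ 0.000544342
warbler: (26/98) × (20/26) × (11/26) × (13/26) × (6/26) ≈ 0.00996256
P(sparrow | x) = 0.0140114 / 0.024518302 ≈ 0.571

0.571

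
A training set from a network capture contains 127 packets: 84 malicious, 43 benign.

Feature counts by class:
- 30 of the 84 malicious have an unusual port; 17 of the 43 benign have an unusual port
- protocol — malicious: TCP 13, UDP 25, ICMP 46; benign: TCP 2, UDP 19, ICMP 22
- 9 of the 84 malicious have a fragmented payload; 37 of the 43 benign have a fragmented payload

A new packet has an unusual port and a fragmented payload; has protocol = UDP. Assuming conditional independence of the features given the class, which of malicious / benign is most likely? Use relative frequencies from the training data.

benign

malicious: (84/127) × (30/84) × (25/84) × (9/84) ≈ 0.00753254
benign: (43/127) × (17/43) × (19/43) × (37/43) ≈ 0.0508937
Highest score → benign.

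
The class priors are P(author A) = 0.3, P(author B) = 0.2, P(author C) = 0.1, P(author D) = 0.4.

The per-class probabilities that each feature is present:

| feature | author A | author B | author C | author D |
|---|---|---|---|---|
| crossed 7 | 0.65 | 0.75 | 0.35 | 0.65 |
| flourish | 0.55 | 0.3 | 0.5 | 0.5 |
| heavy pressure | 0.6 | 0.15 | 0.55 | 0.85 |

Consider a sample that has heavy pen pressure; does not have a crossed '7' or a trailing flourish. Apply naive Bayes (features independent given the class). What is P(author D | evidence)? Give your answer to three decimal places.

author A: 0.3 × (1−0.65) × (1−0.55) × 0.6 = 0.02835
author B: 0.2 × (1−0.75) × (1−0.3) × 0.15 = 0.00525
author C: 0.1 × (1−0.35) × (1−0.5) × 0.55 = 0.017875
author D: 0.4 × (1−0.65) × (1−0.5) × 0.85 = 0.0595
P(author D | x) = 0.0595 / 0.110975 ≈ 0.536

0.536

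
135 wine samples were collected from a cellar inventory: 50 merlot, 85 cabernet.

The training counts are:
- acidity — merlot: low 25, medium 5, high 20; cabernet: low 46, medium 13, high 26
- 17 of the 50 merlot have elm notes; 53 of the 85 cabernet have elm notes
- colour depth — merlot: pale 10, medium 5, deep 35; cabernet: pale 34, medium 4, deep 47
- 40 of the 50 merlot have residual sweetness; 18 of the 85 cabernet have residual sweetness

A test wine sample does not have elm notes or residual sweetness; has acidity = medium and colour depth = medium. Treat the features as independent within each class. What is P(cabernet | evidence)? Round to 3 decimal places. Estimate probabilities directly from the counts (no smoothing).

merlot: (50/135) × (5/50) × (33/50) × (5/50) × (10/50) ≈ 0.000488889
cabernet: (85/135) × (13/85) × (32/85) × (4/85) × (67/85) ≈ 0.00134474
P(cabernet | x) = 0.00134474 / 0.001833629 ≈ 0.733

0.733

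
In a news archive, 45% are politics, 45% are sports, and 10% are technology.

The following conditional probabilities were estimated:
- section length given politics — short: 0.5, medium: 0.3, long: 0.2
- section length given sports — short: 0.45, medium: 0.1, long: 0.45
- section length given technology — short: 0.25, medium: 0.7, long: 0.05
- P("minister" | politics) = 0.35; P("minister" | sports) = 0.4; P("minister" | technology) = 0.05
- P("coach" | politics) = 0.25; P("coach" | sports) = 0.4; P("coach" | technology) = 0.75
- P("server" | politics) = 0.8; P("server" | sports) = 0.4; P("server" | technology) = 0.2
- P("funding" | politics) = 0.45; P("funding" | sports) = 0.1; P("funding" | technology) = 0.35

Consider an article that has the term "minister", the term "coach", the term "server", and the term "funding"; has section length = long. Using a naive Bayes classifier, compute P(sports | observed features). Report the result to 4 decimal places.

0.3127

politics: 0.45 × 0.2 × 0.35 × 0.25 × 0.8 × 0.45 = 0.002835
sports: 0.45 × 0.45 × 0.4 × 0.4 × 0.4 × 0.1 = 0.001296
technology: 0.1 × 0.05 × 0.05 × 0.75 × 0.2 × 0.35 = 0.000013125
P(sports | x) = 0.001296 / 0.004144125 ≈ 0.3127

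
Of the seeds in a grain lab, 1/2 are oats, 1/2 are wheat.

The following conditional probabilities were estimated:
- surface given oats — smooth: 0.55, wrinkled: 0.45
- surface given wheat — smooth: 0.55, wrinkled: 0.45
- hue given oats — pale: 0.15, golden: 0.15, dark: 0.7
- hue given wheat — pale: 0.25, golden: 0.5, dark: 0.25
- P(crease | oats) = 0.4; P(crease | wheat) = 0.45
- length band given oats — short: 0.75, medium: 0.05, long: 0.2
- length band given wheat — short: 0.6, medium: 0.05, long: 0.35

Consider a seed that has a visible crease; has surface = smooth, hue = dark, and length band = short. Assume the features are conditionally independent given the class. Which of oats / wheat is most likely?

oats

oats: 0.5 × 0.55 × 0.7 × 0.4 × 0.75 = 0.05775
wheat: 0.5 × 0.55 × 0.25 × 0.45 × 0.6 = 0.0185625
Highest score → oats.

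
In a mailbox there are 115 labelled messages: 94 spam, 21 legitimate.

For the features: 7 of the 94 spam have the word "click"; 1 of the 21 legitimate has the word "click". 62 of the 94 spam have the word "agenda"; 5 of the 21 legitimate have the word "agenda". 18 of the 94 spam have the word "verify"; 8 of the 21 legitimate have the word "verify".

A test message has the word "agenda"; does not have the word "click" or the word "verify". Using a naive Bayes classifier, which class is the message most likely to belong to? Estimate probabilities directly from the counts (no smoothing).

spam: (94/115) × (87/94) × (62/94) × (76/94) ≈ 0.403433
legitimate: (21/115) × (20/21) × (5/21) × (13/21) ≈ 0.0256334
Highest score → spam.

spam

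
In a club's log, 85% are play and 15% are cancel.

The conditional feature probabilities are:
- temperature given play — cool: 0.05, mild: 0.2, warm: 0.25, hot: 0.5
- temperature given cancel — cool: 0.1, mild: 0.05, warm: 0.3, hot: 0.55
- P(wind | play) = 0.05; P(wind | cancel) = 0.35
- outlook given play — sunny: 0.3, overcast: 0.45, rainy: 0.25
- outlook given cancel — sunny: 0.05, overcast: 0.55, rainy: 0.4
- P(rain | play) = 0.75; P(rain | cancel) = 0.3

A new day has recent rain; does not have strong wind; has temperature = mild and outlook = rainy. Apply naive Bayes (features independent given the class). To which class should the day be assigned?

play

play: 0.85 × 0.2 × (1−0.05) × 0.25 × 0.75 = 0.03028125
cancel: 0.15 × 0.05 × (1−0.35) × 0.4 × 0.3 = 0.000585
Highest score → play.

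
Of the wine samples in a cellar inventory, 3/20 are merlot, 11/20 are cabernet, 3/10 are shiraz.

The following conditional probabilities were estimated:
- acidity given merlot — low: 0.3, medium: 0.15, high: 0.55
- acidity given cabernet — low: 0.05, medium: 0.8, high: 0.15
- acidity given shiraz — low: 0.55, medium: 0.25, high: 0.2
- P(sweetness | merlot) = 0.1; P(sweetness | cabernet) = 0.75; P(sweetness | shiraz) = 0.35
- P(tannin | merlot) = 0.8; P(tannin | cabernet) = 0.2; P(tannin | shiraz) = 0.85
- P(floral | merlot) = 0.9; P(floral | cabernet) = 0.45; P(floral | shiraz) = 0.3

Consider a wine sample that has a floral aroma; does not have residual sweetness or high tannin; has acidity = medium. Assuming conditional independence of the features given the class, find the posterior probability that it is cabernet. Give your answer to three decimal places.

merlot: 0.15 × 0.15 × (1−0.1) × (1−0.8) × 0.9 = 0.003645
cabernet: 0.55 × 0.8 × (1−0.75) × (1−0.2) × 0.45 = 0.0396
shiraz: 0.3 × 0.25 × (1−0.35) × (1−0.85) × 0.3 = 0.00219375
P(cabernet | x) = 0.0396 / 0.04543875 ≈ 0.872

0.872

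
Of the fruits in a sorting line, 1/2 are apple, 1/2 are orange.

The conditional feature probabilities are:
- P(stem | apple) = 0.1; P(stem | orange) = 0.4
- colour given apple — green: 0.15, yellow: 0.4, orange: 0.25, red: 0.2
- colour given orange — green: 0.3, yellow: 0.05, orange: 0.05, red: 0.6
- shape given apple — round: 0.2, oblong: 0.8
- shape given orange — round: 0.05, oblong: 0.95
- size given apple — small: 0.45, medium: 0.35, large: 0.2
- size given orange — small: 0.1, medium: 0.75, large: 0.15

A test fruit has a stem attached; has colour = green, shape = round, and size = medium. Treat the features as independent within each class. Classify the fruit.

apple: 0.5 × 0.1 × 0.15 × 0.2 × 0.35 = 0.000525
orange: 0.5 × 0.4 × 0.3 × 0.05 × 0.75 = 0.00225
Highest score → orange.

orange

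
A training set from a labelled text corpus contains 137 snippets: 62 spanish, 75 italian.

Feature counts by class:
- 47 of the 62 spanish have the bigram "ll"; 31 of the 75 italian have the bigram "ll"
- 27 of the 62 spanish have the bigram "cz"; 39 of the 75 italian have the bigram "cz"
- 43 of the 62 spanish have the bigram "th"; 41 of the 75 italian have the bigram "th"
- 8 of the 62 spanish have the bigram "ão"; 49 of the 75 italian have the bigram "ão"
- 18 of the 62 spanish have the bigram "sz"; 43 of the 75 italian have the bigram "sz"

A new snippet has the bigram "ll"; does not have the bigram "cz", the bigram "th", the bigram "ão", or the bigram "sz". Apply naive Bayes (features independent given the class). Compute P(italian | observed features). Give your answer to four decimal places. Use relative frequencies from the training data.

0.1656

spanish: (62/137) × (47/62) × (35/62) × (19/62) × (54/62) × (44/62) ≈ 0.0366842
italian: (75/137) × (31/75) × (36/75) × (34/75) × (26/75) × (32/75) ≈ 0.00728284
P(italian | x) = 0.00728284 / 0.04396704 ≈ 0.1656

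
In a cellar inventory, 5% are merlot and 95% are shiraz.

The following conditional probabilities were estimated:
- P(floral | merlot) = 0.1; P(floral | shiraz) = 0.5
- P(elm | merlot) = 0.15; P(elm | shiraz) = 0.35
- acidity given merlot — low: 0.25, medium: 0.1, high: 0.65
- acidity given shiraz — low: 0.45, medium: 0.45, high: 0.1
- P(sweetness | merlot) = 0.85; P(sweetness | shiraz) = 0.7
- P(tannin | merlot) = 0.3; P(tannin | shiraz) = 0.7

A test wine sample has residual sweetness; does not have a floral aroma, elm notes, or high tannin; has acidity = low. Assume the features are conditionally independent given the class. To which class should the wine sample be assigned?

shiraz

merlot: 0.05 × (1−0.1) × (1−0.15) × 0.25 × 0.85 × (1−0.3) = 0.0056896875
shiraz: 0.95 × (1−0.5) × (1−0.35) × 0.45 × 0.7 × (1−0.7) = 0.029176875
Highest score → shiraz.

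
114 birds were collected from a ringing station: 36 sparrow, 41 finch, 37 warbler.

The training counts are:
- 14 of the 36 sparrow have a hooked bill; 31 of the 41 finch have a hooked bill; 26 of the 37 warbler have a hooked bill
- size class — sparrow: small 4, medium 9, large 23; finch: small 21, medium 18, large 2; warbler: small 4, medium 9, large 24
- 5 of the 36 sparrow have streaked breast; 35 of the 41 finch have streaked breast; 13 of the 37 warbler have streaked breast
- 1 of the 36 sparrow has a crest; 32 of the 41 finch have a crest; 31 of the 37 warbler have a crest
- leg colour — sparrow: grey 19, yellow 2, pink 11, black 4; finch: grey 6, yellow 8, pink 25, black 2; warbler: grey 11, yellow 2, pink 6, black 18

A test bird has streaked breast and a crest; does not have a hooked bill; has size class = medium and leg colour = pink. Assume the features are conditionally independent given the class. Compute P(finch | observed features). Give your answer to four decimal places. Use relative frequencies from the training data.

sparrow: (36/114) × (22/36) × (9/36) × (5/36) × (1/36) × (11/36) ≈ 0.0000568739
finch: (41/114) × (10/41) × (18/41) × (35/41) × (32/41) × (25/41) ≈ 0.0156455
warbler: (37/114) × (11/37) × (9/37) × (13/37) × (31/37) × (6/37) ≈ 0.00112042
P(finch | x) = 0.0156455 / 0.0168227939 ≈ 0.9300

0.9300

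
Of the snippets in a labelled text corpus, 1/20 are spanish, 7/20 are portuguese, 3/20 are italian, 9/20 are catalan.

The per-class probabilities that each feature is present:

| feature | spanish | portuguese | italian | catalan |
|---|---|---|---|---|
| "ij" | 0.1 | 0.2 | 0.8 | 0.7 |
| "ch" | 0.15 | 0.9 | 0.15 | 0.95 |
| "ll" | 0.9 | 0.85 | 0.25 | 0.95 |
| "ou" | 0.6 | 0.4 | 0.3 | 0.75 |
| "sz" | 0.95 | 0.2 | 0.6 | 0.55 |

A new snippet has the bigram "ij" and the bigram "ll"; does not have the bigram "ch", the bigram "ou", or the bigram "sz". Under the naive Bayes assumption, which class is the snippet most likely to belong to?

spanish: 0.05 × 0.1 × (1−0.15) × 0.9 × (1−0.6) × (1−0.95) = 0.0000765
portuguese: 0.35 × 0.2 × (1−0.9) × 0.85 × (1−0.4) × (1−0.2) = 0.002856
italian: 0.15 × 0.8 × (1−0.15) × 0.25 × (1−0.3) × (1−0.6) = 0.00714
catalan: 0.45 × 0.7 × (1−0.95) × 0.95 × (1−0.75) × (1−0.55) = 0.00168328125
Highest score → italian.

italian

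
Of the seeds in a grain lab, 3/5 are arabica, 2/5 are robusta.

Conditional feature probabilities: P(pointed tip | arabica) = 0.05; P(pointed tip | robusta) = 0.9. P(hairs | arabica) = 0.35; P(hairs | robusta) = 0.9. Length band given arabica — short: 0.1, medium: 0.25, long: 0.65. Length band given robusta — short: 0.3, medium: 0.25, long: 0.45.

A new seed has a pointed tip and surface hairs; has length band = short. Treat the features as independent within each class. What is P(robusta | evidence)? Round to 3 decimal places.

arabica: 0.6 × 0.05 × 0.35 × 0.1 = 0.00105
robusta: 0.4 × 0.9 × 0.9 × 0.3 = 0.0972
P(robusta | x) = 0.0972 / 0.09825 ≈ 0.989

0.989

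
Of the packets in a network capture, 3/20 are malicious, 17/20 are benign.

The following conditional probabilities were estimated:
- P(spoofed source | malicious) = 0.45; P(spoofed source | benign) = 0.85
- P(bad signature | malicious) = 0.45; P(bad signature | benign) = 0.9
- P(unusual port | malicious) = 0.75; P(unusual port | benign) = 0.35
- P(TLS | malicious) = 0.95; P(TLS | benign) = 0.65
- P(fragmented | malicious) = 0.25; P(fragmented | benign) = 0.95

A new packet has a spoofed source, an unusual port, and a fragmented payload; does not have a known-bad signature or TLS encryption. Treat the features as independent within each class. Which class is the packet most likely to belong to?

benign

malicious: 0.15 × 0.45 × (1−0.45) × 0.75 × (1−0.95) × 0.25 = 0.000348046875
benign: 0.85 × 0.85 × (1−0.9) × 0.35 × (1−0.65) × 0.95 = 0.00840809375
Highest score → benign.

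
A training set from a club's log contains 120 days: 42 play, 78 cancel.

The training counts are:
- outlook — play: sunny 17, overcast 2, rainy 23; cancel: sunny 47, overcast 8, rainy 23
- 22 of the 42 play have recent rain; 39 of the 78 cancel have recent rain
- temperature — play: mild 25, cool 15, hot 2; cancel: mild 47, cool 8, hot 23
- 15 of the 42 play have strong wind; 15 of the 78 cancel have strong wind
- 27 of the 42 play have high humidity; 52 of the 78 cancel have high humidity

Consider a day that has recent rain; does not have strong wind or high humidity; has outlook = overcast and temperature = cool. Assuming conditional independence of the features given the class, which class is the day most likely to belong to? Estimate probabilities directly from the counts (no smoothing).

play: (42/120) × (2/42) × (22/42) × (15/42) × (27/42) × (15/42) ≈ 0.000715848
cancel: (78/120) × (8/78) × (39/78) × (8/78) × (63/78) × (26/78) ≈ 0.000920447
Highest score → cancel.

cancel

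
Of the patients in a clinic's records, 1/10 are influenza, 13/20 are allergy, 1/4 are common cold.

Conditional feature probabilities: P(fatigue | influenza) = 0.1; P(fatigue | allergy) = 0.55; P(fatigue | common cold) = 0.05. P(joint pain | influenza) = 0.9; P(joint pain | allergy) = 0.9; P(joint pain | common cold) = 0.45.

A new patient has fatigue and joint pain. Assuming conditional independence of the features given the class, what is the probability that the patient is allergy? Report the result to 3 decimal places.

0.957

influenza: 0.1 × 0.1 × 0.9 = 0.009
allergy: 0.65 × 0.55 × 0.9 = 0.32175
common cold: 0.25 × 0.05 × 0.45 = 0.005625
P(allergy | x) = 0.32175 / 0.336375 ≈ 0.957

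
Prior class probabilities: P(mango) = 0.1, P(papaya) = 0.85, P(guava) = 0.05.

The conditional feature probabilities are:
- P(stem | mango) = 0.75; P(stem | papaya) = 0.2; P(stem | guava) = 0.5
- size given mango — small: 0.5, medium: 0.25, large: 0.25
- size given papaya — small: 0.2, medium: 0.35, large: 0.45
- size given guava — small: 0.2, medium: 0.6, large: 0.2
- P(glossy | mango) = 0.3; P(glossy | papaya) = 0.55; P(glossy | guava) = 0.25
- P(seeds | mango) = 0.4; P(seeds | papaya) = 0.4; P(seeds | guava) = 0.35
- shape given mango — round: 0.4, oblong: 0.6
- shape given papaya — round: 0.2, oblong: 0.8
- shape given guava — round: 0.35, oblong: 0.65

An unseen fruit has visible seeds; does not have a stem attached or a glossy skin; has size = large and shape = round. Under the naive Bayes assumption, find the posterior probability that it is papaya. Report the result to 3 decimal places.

0.905

mango: 0.1 × (1−0.75) × 0.25 × (1−0.3) × 0.4 × 0.4 = 0.0007
papaya: 0.85 × (1−0.2) × 0.45 × (1−0.55) × 0.4 × 0.2 = 0.011016
guava: 0.05 × (1−0.5) × 0.2 × (1−0.25) × 0.35 × 0.35 = 0.000459375
P(papaya | x) = 0.011016 / 0.012175375 ≈ 0.905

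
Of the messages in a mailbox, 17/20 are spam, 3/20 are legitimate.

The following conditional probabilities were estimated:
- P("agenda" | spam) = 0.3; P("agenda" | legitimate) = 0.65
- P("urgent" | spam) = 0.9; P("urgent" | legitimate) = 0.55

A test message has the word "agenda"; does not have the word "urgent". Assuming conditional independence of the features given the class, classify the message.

legitimate

spam: 0.85 × 0.3 × (1−0.9) = 0.0255
legitimate: 0.15 × 0.65 × (1−0.55) = 0.043875
Highest score → legitimate.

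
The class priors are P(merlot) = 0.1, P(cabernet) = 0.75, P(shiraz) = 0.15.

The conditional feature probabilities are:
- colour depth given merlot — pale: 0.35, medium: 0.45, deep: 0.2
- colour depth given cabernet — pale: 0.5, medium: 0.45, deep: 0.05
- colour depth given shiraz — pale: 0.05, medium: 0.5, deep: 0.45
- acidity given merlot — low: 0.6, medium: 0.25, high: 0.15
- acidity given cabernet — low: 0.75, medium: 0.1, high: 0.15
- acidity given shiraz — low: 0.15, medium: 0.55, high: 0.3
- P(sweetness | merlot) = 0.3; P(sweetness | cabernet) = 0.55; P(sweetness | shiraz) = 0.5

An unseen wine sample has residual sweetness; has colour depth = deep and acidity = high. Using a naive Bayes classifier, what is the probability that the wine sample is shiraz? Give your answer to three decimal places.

0.717

merlot: 0.1 × 0.2 × 0.15 × 0.3 = 0.0009
cabernet: 0.75 × 0.05 × 0.15 × 0.55 = 0.00309375
shiraz: 0.15 × 0.45 × 0.3 × 0.5 = 0.010125
P(shiraz | x) = 0.010125 / 0.01411875 ≈ 0.717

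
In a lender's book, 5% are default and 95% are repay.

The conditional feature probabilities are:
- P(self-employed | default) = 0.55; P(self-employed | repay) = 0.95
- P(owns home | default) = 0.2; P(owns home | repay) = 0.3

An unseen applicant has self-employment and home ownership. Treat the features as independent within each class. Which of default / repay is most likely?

default: 0.05 × 0.55 × 0.2 = 0.0055
repay: 0.95 × 0.95 × 0.3 = 0.27075
Highest score → repay.

repay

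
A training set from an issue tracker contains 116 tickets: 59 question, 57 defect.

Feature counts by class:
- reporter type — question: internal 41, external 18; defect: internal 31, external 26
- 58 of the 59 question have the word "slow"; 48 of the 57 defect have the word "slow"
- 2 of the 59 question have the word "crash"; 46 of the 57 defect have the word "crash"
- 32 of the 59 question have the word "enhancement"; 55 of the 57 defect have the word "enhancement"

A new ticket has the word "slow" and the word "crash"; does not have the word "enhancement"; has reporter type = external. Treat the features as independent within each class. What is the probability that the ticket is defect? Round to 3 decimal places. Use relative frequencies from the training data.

0.693

question: (59/116) × (18/59) × (58/59) × (2/59) × (27/59) ≈ 0.00236636
defect: (57/116) × (26/57) × (48/57) × (46/57) × (2/57) ≈ 0.00534466
P(defect | x) = 0.00534466 / 0.00771102 ≈ 0.693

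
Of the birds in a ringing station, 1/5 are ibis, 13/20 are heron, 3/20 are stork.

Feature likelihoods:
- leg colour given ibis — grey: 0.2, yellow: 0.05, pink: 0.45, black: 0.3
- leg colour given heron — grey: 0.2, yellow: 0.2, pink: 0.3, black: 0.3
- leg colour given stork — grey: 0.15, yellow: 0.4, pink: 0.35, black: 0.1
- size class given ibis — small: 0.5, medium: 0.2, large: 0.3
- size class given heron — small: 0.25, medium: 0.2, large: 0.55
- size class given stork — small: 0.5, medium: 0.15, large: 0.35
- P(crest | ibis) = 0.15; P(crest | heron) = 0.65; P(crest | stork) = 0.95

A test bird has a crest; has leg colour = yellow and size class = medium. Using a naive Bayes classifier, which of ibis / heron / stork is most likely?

ibis: 0.2 × 0.05 × 0.2 × 0.15 = 0.0003
heron: 0.65 × 0.2 × 0.2 × 0.65 = 0.0169
stork: 0.15 × 0.4 × 0.15 × 0.95 = 0.00855
Highest score → heron.

heron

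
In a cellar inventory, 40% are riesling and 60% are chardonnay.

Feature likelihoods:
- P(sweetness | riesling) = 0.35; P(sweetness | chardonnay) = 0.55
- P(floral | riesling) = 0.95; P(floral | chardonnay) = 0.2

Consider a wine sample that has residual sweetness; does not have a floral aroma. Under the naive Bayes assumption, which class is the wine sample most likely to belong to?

chardonnay

riesling: 0.4 × 0.35 × (1−0.95) = 0.007
chardonnay: 0.6 × 0.55 × (1−0.2) = 0.264
Highest score → chardonnay.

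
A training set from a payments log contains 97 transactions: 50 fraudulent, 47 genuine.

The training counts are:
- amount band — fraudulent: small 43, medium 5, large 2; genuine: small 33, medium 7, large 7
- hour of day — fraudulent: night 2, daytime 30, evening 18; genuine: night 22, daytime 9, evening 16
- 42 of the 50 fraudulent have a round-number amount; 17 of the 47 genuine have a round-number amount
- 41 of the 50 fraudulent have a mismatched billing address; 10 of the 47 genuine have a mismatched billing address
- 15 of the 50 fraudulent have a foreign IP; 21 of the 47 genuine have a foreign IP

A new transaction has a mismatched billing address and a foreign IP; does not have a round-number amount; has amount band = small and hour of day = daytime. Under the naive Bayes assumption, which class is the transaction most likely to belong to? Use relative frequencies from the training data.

fraudulent

fraudulent: (50/97) × (43/50) × (30/50) × (8/50) × (41/50) × (15/50) ≈ 0.0104689
genuine: (47/97) × (33/47) × (9/47) × (30/47) × (10/47) × (21/47) ≈ 0.00395306
Highest score → fraudulent.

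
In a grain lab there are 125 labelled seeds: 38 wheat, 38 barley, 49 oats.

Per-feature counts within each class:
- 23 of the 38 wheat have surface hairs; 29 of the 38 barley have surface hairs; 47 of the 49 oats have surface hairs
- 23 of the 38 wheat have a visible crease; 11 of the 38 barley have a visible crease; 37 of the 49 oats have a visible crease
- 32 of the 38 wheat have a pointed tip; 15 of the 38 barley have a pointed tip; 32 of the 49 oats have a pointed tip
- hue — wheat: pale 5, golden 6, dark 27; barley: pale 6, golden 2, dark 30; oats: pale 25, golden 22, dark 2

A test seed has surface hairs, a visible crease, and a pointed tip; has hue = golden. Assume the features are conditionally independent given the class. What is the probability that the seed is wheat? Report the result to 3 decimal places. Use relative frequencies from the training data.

wheat: (38/125) × (23/38) × (23/38) × (32/38) × (6/38) ≈ 0.014808
barley: (38/125) × (29/38) × (11/38) × (15/38) × (2/38) ≈ 0.00139525
oats: (49/125) × (47/49) × (37/49) × (32/49) × (22/49) ≈ 0.083248
P(wheat | x) = 0.014808 / 0.09945125 ≈ 0.149

0.149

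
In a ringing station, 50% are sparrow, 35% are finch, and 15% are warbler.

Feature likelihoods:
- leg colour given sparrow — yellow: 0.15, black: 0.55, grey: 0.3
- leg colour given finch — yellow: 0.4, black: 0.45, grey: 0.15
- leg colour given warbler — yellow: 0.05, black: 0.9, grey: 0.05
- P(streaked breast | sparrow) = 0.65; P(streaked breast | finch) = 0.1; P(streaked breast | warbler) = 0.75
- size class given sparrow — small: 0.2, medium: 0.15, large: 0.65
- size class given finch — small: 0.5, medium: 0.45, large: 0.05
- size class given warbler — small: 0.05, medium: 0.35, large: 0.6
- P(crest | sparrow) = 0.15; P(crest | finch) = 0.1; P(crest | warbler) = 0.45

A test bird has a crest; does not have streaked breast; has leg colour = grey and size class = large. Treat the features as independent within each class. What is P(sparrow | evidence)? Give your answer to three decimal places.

0.873

sparrow: 0.5 × 0.3 × (1−0.65) × 0.65 × 0.15 = 0.00511875
finch: 0.35 × 0.15 × (1−0.1) × 0.05 × 0.1 = 0.00023625
warbler: 0.15 × 0.05 × (1−0.75) × 0.6 × 0.45 = 0.00050625
P(sparrow | x) = 0.00511875 / 0.00586125 ≈ 0.873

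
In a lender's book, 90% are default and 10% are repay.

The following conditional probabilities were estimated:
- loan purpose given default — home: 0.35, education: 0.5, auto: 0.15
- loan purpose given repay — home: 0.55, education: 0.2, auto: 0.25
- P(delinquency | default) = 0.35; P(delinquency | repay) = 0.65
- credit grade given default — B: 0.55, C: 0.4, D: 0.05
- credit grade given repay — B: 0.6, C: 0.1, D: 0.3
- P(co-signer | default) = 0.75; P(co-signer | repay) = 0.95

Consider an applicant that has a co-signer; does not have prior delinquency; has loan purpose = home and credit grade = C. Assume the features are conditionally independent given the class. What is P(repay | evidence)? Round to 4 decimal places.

0.0289

default: 0.9 × 0.35 × (1−0.35) × 0.4 × 0.75 = 0.061425
repay: 0.1 × 0.55 × (1−0.65) × 0.1 × 0.95 = 0.00182875
P(repay | x) = 0.00182875 / 0.06325375 ≈ 0.0289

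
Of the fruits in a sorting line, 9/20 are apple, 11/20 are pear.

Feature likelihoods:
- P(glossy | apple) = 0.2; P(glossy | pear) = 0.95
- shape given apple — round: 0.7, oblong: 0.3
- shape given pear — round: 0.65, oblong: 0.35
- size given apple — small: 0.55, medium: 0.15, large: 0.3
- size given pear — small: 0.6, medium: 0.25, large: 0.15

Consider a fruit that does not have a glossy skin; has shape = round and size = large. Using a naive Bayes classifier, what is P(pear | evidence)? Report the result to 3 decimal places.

apple: 0.45 × (1−0.2) × 0.7 × 0.3 = 0.0756
pear: 0.55 × (1−0.95) × 0.65 × 0.15 = 0.00268125
P(pear | x) = 0.00268125 / 0.07828125 ≈ 0.034

0.034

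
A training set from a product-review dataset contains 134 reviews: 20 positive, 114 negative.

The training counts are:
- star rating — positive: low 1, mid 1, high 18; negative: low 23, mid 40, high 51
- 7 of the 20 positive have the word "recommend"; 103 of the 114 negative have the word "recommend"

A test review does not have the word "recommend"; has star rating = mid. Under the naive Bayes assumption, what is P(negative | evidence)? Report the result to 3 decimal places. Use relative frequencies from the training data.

0.856

positive: (20/134) × (1/20) × (13/20) ≈ 0.00485075
negative: (114/134) × (40/114) × (11/114) ≈ 0.0288034
P(negative | x) = 0.0288034 / 0.03365415 ≈ 0.856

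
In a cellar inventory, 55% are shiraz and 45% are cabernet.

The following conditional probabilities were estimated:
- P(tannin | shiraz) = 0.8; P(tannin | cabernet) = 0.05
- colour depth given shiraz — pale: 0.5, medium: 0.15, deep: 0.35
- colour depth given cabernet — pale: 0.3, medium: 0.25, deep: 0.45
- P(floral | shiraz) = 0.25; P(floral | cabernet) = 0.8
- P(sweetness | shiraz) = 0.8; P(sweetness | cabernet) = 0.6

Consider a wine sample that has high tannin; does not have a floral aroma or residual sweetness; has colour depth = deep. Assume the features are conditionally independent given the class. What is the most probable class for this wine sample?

shiraz

shiraz: 0.55 × 0.8 × 0.35 × (1−0.25) × (1−0.8) = 0.0231
cabernet: 0.45 × 0.05 × 0.45 × (1−0.8) × (1−0.6) = 0.00081
Highest score → shiraz.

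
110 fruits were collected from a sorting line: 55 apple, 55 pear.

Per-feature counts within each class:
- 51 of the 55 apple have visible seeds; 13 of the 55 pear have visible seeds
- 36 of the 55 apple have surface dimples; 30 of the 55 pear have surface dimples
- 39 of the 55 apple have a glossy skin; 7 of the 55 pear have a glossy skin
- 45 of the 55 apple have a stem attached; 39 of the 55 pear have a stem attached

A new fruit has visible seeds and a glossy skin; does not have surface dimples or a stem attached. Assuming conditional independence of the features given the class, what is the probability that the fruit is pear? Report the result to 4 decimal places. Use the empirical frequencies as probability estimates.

0.0879

apple: (55/110) × (51/55) × (19/55) × (39/55) × (10/55) ≈ 0.0206494
pear: (55/110) × (13/55) × (25/55) × (7/55) × (16/55) ≈ 0.00198894
P(pear | x) = 0.00198894 / 0.02263834 ≈ 0.0879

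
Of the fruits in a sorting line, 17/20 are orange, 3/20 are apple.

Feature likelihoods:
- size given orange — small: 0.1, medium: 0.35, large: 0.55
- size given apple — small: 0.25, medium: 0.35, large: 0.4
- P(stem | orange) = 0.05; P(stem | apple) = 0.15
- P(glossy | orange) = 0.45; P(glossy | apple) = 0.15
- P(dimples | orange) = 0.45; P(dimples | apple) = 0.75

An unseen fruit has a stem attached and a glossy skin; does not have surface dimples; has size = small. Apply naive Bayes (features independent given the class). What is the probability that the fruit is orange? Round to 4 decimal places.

orange: 0.85 × 0.1 × 0.05 × 0.45 × (1−0.45) = 0.001051875
apple: 0.15 × 0.25 × 0.15 × 0.15 × (1−0.75) = 0.0002109375
P(orange | x) = 0.001051875 / 0.0012628125 ≈ 0.8330

0.8330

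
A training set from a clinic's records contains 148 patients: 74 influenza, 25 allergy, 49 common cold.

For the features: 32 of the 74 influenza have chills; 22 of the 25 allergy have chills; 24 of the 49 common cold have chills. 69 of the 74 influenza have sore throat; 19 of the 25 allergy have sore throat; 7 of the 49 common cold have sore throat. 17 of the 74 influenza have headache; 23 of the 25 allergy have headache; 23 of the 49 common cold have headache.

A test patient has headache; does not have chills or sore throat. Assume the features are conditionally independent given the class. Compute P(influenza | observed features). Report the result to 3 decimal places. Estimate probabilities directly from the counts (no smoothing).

influenza: (74/148) × (42/74) × (5/74) × (17/74) ≈ 0.00440497
allergy: (25/148) × (3/25) × (6/25) × (23/25) ≈ 0.00447568
common cold: (49/148) × (25/49) × (42/49) × (23/49) ≈ 0.0679615
P(influenza | x) = 0.00440497 / 0.07684215 ≈ 0.057

0.057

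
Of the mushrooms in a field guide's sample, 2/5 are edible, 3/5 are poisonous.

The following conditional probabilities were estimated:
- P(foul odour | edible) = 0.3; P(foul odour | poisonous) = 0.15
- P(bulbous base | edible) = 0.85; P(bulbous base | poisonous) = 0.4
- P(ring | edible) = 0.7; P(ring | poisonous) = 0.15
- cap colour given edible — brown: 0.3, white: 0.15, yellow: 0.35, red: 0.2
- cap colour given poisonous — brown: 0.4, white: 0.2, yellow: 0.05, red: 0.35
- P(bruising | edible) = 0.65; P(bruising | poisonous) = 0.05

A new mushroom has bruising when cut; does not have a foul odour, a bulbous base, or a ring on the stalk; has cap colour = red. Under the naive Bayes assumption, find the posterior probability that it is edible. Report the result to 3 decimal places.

0.265

edible: 0.4 × (1−0.3) × (1−0.85) × (1−0.7) × 0.2 × 0.65 = 0.001638
poisonous: 0.6 × (1−0.15) × (1−0.4) × (1−0.15) × 0.35 × 0.05 = 0.00455175
P(edible | x) = 0.001638 / 0.00618975 ≈ 0.265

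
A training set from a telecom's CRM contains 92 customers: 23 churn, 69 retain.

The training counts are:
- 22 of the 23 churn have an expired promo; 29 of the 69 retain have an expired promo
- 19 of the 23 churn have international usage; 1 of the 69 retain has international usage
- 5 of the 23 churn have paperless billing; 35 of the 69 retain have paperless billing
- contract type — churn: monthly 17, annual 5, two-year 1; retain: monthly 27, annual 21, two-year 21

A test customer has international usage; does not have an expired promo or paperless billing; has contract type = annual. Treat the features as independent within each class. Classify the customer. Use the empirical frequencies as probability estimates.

churn

churn: (23/92) × (1/23) × (19/23) × (18/23) × (5/23) ≈ 0.00152765
retain: (69/92) × (40/69) × (1/69) × (34/69) × (21/69) ≈ 0.000944981
Highest score → churn.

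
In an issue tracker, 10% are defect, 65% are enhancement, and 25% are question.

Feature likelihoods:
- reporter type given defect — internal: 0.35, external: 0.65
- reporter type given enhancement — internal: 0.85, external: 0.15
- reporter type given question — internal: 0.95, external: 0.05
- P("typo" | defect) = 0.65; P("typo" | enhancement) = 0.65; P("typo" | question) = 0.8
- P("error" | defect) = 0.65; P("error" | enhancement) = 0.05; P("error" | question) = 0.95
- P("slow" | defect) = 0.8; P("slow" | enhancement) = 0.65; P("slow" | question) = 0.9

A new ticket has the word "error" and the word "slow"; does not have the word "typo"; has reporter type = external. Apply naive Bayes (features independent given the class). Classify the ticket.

defect

defect: 0.1 × 0.65 × (1−0.65) × 0.65 × 0.8 = 0.01183
enhancement: 0.65 × 0.15 × (1−0.65) × 0.05 × 0.65 = 0.0011090625
question: 0.25 × 0.05 × (1−0.8) × 0.95 × 0.9 = 0.0021375
Highest score → defect.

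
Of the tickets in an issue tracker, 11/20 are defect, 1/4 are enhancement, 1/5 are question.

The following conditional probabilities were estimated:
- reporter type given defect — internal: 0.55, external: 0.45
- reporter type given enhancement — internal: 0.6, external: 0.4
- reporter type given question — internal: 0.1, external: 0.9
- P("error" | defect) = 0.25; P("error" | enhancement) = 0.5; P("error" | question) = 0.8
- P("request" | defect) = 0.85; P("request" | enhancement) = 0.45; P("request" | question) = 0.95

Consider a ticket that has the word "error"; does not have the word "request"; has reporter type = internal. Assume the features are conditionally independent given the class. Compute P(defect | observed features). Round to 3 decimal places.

0.212

defect: 0.55 × 0.55 × 0.25 × (1−0.85) = 0.01134375
enhancement: 0.25 × 0.6 × 0.5 × (1−0.45) = 0.04125
question: 0.2 × 0.1 × 0.8 × (1−0.95) = 0.0008
P(defect | x) = 0.01134375 / 0.05339375 ≈ 0.212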